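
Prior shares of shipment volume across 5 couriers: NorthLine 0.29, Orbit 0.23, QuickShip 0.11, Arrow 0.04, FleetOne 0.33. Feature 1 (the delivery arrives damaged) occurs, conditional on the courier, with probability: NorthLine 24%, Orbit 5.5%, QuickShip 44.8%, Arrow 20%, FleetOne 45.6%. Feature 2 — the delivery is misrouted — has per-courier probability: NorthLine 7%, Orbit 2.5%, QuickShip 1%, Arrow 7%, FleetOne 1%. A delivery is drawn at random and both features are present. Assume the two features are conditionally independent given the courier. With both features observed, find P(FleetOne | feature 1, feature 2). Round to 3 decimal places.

Compute prior × likelihood for every hypothesis:
  NorthLine: 0.29 × 0.24 × 0.07 = 0.004872
  Orbit: 0.23 × 0.055 × 0.025 = 0.00031625
  QuickShip: 0.11 × 0.448 × 0.01 = 0.0004928
  Arrow: 0.04 × 0.2 × 0.07 = 0.00056
  FleetOne: 0.33 × 0.456 × 0.01 = 0.0015048
Total = 0.00774585.
P(FleetOne | evidence) = 0.0015048 / 0.00774585 ≈ 0.194.

0.194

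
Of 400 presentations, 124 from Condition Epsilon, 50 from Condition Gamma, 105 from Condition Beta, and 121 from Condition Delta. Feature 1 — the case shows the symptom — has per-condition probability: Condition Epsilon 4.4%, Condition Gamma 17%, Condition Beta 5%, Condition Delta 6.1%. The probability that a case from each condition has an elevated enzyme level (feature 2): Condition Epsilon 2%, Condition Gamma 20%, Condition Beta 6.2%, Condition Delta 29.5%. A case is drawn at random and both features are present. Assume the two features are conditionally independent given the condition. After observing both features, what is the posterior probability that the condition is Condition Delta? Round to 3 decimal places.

0.505

Unnormalized posteriors (prior × likelihood):
  Condition Epsilon: 0.31 × 0.044 × 0.02 = 0.0002728
  Condition Gamma: 0.125 × 0.17 × 0.2 = 0.00425
  Condition Beta: 0.2625 × 0.05 × 0.062 = 0.00081375
  Condition Delta: 0.3025 × 0.061 × 0.295 = 0.0054434875
Sum = 0.0107800375.
P(Condition Delta | evidence) = 0.0054434875 / 0.0107800375 ≈ 0.505.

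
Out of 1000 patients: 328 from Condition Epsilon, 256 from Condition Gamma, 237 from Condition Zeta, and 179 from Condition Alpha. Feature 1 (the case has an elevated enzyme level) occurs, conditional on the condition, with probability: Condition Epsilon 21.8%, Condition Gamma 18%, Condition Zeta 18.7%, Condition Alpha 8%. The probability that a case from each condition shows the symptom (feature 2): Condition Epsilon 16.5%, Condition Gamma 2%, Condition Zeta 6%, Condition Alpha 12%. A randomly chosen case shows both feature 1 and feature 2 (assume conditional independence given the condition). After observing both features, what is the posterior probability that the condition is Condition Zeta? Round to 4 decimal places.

0.1555

Prior × likelihood for each hypothesis:
  Condition Epsilon: 0.328 × 0.218 × 0.165 = 0.01179816
  Condition Gamma: 0.256 × 0.18 × 0.02 = 0.0009216
  Condition Zeta: 0.237 × 0.187 × 0.06 = 0.00265914
  Condition Alpha: 0.179 × 0.08 × 0.12 = 0.0017184
Sum = 0.0170973.
P(Condition Zeta | evidence) = 0.00265914 / 0.0170973 ≈ 0.1555.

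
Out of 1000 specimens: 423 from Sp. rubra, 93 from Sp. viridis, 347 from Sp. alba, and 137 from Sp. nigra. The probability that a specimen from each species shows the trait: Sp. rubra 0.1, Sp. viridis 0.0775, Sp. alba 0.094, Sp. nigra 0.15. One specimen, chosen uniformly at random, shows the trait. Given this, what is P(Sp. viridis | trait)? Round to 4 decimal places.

0.0702

Compute prior × likelihood for every hypothesis:
  Sp. rubra: 0.423 × 0.1 = 0.0423
  Sp. viridis: 0.093 × 0.0775 = 0.0072075
  Sp. alba: 0.347 × 0.094 = 0.032618
  Sp. nigra: 0.137 × 0.15 = 0.02055
Normalizing constant = 0.1026755.
P(Sp. viridis | evidence) = 0.0072075 / 0.1026755 ≈ 0.0702.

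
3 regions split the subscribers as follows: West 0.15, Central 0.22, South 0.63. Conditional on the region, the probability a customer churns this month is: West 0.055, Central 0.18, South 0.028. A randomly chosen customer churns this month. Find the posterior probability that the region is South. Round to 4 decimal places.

0.2694

By Bayes' rule, posterior ∝ prior × likelihood:
  West: 0.15 × 0.055 = 0.00825
  Central: 0.22 × 0.18 = 0.0396
  South: 0.63 × 0.028 = 0.01764
Normalizing constant = 0.06549.
P(South | evidence) = 0.01764 / 0.06549 ≈ 0.2694.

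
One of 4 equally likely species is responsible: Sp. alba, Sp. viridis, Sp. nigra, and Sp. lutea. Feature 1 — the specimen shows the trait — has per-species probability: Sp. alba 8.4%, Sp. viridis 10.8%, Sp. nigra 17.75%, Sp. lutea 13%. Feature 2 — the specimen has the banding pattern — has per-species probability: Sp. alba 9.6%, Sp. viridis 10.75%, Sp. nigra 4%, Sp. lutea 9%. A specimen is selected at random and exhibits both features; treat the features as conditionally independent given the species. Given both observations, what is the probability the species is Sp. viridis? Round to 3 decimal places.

0.302

With a uniform prior (1/4 each), posterior ∝ likelihood:
  Sp. alba: 0.084 × 0.096 = 0.008064
  Sp. viridis: 0.108 × 0.1075 = 0.01161
  Sp. nigra: 0.1775 × 0.04 = 0.0071
  Sp. lutea: 0.13 × 0.09 = 0.0117
Total = 0.038474.
P(Sp. viridis | evidence) = 0.01161 / 0.038474 ≈ 0.302.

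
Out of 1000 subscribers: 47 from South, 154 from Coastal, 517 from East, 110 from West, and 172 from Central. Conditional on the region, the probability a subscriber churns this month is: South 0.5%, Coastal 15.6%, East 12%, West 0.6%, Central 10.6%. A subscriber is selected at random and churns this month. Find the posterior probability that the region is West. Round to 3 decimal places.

0.006

By Bayes' rule, posterior ∝ prior × likelihood:
  South: 0.047 × 0.005 = 0.000235
  Coastal: 0.154 × 0.156 = 0.024024
  East: 0.517 × 0.12 = 0.06204
  West: 0.11 × 0.006 = 0.00066
  Central: 0.172 × 0.106 = 0.018232
Total = 0.105191.
P(West | evidence) = 0.00066 / 0.105191 ≈ 0.006.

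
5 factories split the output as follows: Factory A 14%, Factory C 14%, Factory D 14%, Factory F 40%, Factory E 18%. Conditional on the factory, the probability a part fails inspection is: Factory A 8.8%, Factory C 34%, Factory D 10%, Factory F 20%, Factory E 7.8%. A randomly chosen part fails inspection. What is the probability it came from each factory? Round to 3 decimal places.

By Bayes' rule, posterior ∝ prior × likelihood:
  Factory A: 0.14 × 0.088 = 0.01232
  Factory C: 0.14 × 0.34 = 0.0476
  Factory D: 0.14 × 0.1 = 0.014
  Factory F: 0.4 × 0.2 = 0.08
  Factory E: 0.18 × 0.078 = 0.01404
Sum = 0.16796.
P(Factory A | nonconforming) = 0.01232/0.16796 ≈ 0.073
P(Factory C | nonconforming) = 0.0476/0.16796 ≈ 0.283
P(Factory D | nonconforming) = 0.014/0.16796 ≈ 0.083
P(Factory F | nonconforming) = 0.08/0.16796 ≈ 0.476
P(Factory E | nonconforming) = 0.01404/0.16796 ≈ 0.084
(Check: 0.073+0.283+0.083+0.476+0.084 = 0.999.)

Factory A 0.073, Factory C 0.283, Factory D 0.083, Factory F 0.476, Factory E 0.084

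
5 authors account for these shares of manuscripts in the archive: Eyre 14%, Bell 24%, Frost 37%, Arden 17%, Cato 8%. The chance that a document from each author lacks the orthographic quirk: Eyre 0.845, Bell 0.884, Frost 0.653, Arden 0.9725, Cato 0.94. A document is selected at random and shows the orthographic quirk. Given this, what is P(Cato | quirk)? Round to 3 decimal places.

Taking complements, P(quirk | each) = Eyre 0.155, Bell 0.116, Frost 0.347, Arden 0.0275, Cato 0.06.
Unnormalized posteriors (prior × likelihood):
  Eyre: 0.14 × 0.155 = 0.0217
  Bell: 0.24 × 0.116 = 0.02784
  Frost: 0.37 × 0.347 = 0.12839
  Arden: 0.17 × 0.0275 = 0.004675
  Cato: 0.08 × 0.06 = 0.0048
Normalizing constant = 0.187405.
P(Cato | evidence) = 0.0048 / 0.187405 ≈ 0.026.

0.026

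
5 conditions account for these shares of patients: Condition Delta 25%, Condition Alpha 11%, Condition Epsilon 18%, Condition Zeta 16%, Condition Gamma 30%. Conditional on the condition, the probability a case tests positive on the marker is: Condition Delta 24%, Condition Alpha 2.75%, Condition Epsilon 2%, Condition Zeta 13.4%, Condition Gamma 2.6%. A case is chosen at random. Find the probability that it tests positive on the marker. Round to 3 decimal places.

0.096

Compute prior × likelihood for every hypothesis:
  Condition Delta: 0.25 × 0.24 = 0.06
  Condition Alpha: 0.11 × 0.0275 = 0.003025
  Condition Epsilon: 0.18 × 0.02 = 0.0036
  Condition Zeta: 0.16 × 0.134 = 0.02144
  Condition Gamma: 0.3 × 0.026 = 0.0078
P(marker-positive) = 0.06 + 0.003025 + 0.0036 + 0.02144 + 0.0078 = 0.095865 → 0.096.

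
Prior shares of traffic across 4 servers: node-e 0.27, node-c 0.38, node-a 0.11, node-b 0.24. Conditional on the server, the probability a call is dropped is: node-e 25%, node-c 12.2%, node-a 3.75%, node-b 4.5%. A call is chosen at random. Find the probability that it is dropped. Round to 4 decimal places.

0.1288

By Bayes' rule, posterior ∝ prior × likelihood:
  node-e: 0.27 × 0.25 = 0.0675
  node-c: 0.38 × 0.122 = 0.04636
  node-a: 0.11 × 0.0375 = 0.004125
  node-b: 0.24 × 0.045 = 0.0108
P(dropped) = 0.0675 + 0.04636 + 0.004125 + 0.0108 = 0.128785 → 0.1288.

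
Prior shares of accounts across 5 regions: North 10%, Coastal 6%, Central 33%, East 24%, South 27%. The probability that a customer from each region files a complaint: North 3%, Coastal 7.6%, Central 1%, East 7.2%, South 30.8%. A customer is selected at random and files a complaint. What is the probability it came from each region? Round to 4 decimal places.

Compute prior × likelihood for every hypothesis:
  North: 0.1 × 0.03 = 0.003
  Coastal: 0.06 × 0.076 = 0.00456
  Central: 0.33 × 0.01 = 0.0033
  East: 0.24 × 0.072 = 0.01728
  South: 0.27 × 0.308 = 0.08316
Normalizing constant = 0.1113.
P(North | complaint) = 0.003/0.1113 ≈ 0.0270
P(Coastal | complaint) = 0.00456/0.1113 ≈ 0.0410
P(Central | complaint) = 0.0033/0.1113 ≈ 0.0296
P(East | complaint) = 0.01728/0.1113 ≈ 0.1553
P(South | complaint) = 0.08316/0.1113 ≈ 0.7472

North 0.0270, Coastal 0.0410, Central 0.0296, East 0.1553, South 0.7472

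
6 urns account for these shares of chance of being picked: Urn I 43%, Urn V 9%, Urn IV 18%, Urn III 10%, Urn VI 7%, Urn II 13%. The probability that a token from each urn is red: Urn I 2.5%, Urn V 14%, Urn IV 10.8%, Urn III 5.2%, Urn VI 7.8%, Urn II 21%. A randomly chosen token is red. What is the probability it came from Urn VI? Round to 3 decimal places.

Compute prior × likelihood for every hypothesis:
  Urn I: 0.43 × 0.025 = 0.01075
  Urn V: 0.09 × 0.14 = 0.0126
  Urn IV: 0.18 × 0.108 = 0.01944
  Urn III: 0.1 × 0.052 = 0.0052
  Urn VI: 0.07 × 0.078 = 0.00546
  Urn II: 0.13 × 0.21 = 0.0273
Normalizing constant = 0.08075.
P(Urn VI | evidence) = 0.00546 / 0.08075 ≈ 0.068.

0.068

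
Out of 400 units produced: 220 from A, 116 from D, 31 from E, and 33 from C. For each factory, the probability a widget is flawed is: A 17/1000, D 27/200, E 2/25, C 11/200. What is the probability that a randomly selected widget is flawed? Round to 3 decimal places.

0.059

Prior × likelihood for each hypothesis:
  A: 0.55 × 0.017 = 0.00935
  D: 0.29 × 0.135 = 0.03915
  E: 0.0775 × 0.08 = 0.0062
  C: 0.0825 × 0.055 = 0.0045375
P(flawed) = 0.00935 + 0.03915 + 0.0062 + 0.0045375 = 0.0592375 → 0.059.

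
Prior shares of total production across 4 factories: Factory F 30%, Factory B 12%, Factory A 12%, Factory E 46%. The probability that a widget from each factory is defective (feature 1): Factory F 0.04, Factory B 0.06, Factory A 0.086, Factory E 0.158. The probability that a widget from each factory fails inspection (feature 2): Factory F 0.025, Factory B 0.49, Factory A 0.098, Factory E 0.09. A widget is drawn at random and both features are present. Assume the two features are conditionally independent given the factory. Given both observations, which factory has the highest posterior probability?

Factory E

By Bayes' rule, posterior ∝ prior × likelihood:
  Factory F: 0.3 × 0.04 × 0.025 = 0.0003
  Factory B: 0.12 × 0.06 × 0.49 = 0.003528
  Factory A: 0.12 × 0.086 × 0.098 = 0.00101136
  Factory E: 0.46 × 0.158 × 0.09 = 0.0065412
Normalizing constant = 0.01138056.
Largest term belongs to Factory E, so Factory E is most probable.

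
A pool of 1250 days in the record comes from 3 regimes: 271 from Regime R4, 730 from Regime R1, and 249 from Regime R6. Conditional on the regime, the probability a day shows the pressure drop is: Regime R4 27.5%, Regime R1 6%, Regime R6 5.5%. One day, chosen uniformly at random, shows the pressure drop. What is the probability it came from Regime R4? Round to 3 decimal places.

0.564

Unnormalized posteriors (prior × likelihood):
  Regime R4: 0.2168 × 0.275 = 0.05962
  Regime R1: 0.584 × 0.06 = 0.03504
  Regime R6: 0.1992 × 0.055 = 0.010956
Total = 0.105616.
P(Regime R4 | evidence) = 0.05962 / 0.105616 ≈ 0.564.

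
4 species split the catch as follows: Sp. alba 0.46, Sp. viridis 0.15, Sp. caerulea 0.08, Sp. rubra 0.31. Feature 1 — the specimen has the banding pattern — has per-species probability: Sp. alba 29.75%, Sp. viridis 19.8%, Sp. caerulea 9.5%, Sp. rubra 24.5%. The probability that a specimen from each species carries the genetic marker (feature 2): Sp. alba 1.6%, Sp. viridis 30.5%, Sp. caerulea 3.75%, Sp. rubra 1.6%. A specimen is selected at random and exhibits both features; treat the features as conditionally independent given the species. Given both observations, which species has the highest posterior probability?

Sp. viridis

By Bayes' rule, posterior ∝ prior × likelihood:
  Sp. alba: 0.46 × 0.2975 × 0.016 = 0.0021896
  Sp. viridis: 0.15 × 0.198 × 0.305 = 0.0090585
  Sp. caerulea: 0.08 × 0.095 × 0.0375 = 0.000285
  Sp. rubra: 0.31 × 0.245 × 0.016 = 0.0012152
Sum = 0.0127483.
Largest term belongs to Sp. viridis, so Sp. viridis is most probable.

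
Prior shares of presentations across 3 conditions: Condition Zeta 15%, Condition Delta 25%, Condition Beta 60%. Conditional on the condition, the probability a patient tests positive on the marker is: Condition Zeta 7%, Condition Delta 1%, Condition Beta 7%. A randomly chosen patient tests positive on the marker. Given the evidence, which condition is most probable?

Condition Beta

Unnormalized posteriors (prior × likelihood):
  Condition Zeta: 0.15 × 0.07 = 0.0105
  Condition Delta: 0.25 × 0.01 = 0.0025
  Condition Beta: 0.6 × 0.07 = 0.042
Sum = 0.055.
Largest term belongs to Condition Beta, so Condition Beta is most probable.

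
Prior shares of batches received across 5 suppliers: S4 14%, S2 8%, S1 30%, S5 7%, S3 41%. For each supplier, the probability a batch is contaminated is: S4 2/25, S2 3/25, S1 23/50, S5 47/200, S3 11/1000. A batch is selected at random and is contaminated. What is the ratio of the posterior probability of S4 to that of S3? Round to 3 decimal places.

2.483

Prior × likelihood for each hypothesis:
  S4: 0.14 × 0.08 = 0.0112
  S2: 0.08 × 0.12 = 0.0096
  S1: 0.3 × 0.46 = 0.138
  S5: 0.07 × 0.235 = 0.01645
  S3: 0.41 × 0.011 = 0.00451
Total = 0.17976.
The ratio is 0.0112 / 0.00451 (the normalizer cancels) = 2.483.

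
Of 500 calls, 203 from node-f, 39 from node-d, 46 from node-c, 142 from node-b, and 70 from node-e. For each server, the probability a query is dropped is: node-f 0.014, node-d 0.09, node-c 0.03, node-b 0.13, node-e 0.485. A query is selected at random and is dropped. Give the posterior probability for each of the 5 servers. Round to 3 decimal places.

node-f 0.047, node-d 0.058, node-c 0.023, node-b 0.307, node-e 0.564

Compute prior × likelihood for every hypothesis:
  node-f: 0.406 × 0.014 = 0.005684
  node-d: 0.078 × 0.09 = 0.00702
  node-c: 0.092 × 0.03 = 0.00276
  node-b: 0.284 × 0.13 = 0.03692
  node-e: 0.14 × 0.485 = 0.0679
Sum = 0.120284.
P(node-f | dropped) = 0.005684/0.120284 ≈ 0.047
P(node-d | dropped) = 0.00702/0.120284 ≈ 0.058
P(node-c | dropped) = 0.00276/0.120284 ≈ 0.023
P(node-b | dropped) = 0.03692/0.120284 ≈ 0.307
P(node-e | dropped) = 0.0679/0.120284 ≈ 0.564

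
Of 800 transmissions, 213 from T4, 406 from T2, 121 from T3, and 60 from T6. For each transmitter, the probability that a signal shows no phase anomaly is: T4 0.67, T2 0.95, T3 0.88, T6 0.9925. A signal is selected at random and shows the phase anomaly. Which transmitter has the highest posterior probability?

Taking complements, P(anomaly | each) = T4 0.33, T2 0.05, T3 0.12, T6 0.0075.
By Bayes' rule, posterior ∝ prior × likelihood:
  T4: 0.26625 × 0.33 = 0.0878625
  T2: 0.5075 × 0.05 = 0.025375
  T3: 0.15125 × 0.12 = 0.01815
  T6: 0.075 × 0.0075 = 0.0005625
Sum = 0.13195.
Largest term belongs to T4, so T4 is most probable.

T4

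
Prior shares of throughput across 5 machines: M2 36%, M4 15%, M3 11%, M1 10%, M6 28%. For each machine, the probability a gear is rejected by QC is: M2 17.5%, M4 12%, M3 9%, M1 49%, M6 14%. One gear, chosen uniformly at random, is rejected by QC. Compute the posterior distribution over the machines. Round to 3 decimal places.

M2 0.352, M4 0.101, M3 0.055, M1 0.274, M6 0.219

By Bayes' rule, posterior ∝ prior × likelihood:
  M2: 0.36 × 0.175 = 0.063
  M4: 0.15 × 0.12 = 0.018
  M3: 0.11 × 0.09 = 0.0099
  M1: 0.1 × 0.49 = 0.049
  M6: 0.28 × 0.14 = 0.0392
Total = 0.1791.
P(M2 | rejected) = 0.063/0.1791 ≈ 0.352
P(M4 | rejected) = 0.018/0.1791 ≈ 0.101
P(M3 | rejected) = 0.0099/0.1791 ≈ 0.055
P(M1 | rejected) = 0.049/0.1791 ≈ 0.274
P(M6 | rejected) = 0.0392/0.1791 ≈ 0.219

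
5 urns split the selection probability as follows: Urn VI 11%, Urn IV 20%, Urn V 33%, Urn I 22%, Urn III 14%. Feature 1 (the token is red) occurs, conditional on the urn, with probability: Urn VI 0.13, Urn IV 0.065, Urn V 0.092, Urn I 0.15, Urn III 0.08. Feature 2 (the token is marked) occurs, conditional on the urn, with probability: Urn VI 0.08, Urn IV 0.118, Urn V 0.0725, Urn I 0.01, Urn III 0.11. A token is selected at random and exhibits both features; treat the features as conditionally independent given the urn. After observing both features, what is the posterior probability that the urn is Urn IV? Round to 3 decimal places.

0.238

Unnormalized posteriors (prior × likelihood):
  Urn VI: 0.11 × 0.13 × 0.08 = 0.001144
  Urn IV: 0.2 × 0.065 × 0.118 = 0.001534
  Urn V: 0.33 × 0.092 × 0.0725 = 0.0022011
  Urn I: 0.22 × 0.15 × 0.01 = 0.00033
  Urn III: 0.14 × 0.08 × 0.11 = 0.001232
Total = 0.0064411.
P(Urn IV | evidence) = 0.001534 / 0.0064411 ≈ 0.238.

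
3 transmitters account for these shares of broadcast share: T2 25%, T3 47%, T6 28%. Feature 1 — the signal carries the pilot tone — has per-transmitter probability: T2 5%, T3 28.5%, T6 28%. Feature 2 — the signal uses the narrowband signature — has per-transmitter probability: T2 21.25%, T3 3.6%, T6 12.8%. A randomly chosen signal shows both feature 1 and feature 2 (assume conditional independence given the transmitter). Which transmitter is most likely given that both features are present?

T6

Unnormalized posteriors (prior × likelihood):
  T2: 0.25 × 0.05 × 0.2125 = 0.00265625
  T3: 0.47 × 0.285 × 0.036 = 0.0048222
  T6: 0.28 × 0.28 × 0.128 = 0.0100352
Sum = 0.01751365.
Largest term belongs to T6, so T6 is most probable.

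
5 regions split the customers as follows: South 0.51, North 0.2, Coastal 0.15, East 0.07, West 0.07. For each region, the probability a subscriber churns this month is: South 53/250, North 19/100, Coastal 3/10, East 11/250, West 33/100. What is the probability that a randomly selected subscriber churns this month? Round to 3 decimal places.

By Bayes' rule, posterior ∝ prior × likelihood:
  South: 0.51 × 0.212 = 0.10812
  North: 0.2 × 0.19 = 0.038
  Coastal: 0.15 × 0.3 = 0.045
  East: 0.07 × 0.044 = 0.00308
  West: 0.07 × 0.33 = 0.0231
P(churn) = 0.10812 + 0.038 + 0.045 + 0.00308 + 0.0231 = 0.2173 → 0.217.

0.217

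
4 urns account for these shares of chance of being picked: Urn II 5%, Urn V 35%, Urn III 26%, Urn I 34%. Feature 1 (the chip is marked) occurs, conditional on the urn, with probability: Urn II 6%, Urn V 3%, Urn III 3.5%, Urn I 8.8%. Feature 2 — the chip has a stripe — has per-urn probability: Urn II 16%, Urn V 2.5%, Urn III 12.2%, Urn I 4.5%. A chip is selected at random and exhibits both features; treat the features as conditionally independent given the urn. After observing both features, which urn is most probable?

Urn I

By Bayes' rule, posterior ∝ prior × likelihood:
  Urn II: 0.05 × 0.06 × 0.16 = 0.00048
  Urn V: 0.35 × 0.03 × 0.025 = 0.0002625
  Urn III: 0.26 × 0.035 × 0.122 = 0.0011102
  Urn I: 0.34 × 0.088 × 0.045 = 0.0013464
Sum = 0.0031991.
Largest term belongs to Urn I, so Urn I is most probable.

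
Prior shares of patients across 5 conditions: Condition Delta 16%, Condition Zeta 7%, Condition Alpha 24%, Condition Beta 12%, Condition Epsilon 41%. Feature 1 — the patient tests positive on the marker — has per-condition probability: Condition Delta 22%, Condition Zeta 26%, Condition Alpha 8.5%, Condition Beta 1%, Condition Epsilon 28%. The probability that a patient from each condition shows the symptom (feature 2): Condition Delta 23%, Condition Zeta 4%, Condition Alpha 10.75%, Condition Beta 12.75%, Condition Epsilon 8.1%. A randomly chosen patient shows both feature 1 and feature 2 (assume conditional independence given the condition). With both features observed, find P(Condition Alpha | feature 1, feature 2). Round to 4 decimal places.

0.1071

By Bayes' rule, posterior ∝ prior × likelihood:
  Condition Delta: 0.16 × 0.22 × 0.23 = 0.008096
  Condition Zeta: 0.07 × 0.26 × 0.04 = 0.000728
  Condition Alpha: 0.24 × 0.085 × 0.1075 = 0.002193
  Condition Beta: 0.12 × 0.01 × 0.1275 = 0.000153
  Condition Epsilon: 0.41 × 0.28 × 0.081 = 0.0092988
Sum = 0.0204688.
P(Condition Alpha | evidence) = 0.002193 / 0.0204688 ≈ 0.1071.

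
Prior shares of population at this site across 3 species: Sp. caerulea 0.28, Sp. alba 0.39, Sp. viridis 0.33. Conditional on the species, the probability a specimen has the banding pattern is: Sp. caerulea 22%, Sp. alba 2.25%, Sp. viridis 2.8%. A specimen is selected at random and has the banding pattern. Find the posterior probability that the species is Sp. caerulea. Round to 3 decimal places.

0.774

Compute prior × likelihood for every hypothesis:
  Sp. caerulea: 0.28 × 0.22 = 0.0616
  Sp. alba: 0.39 × 0.0225 = 0.008775
  Sp. viridis: 0.33 × 0.028 = 0.00924
Total = 0.079615.
P(Sp. caerulea | evidence) = 0.0616 / 0.079615 ≈ 0.774.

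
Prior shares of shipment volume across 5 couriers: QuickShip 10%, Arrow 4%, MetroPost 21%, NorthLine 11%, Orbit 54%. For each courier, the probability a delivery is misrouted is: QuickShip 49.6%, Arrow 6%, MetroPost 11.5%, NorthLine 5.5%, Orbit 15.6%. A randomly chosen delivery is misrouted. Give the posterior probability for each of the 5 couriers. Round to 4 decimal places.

By Bayes' rule, posterior ∝ prior × likelihood:
  QuickShip: 0.1 × 0.496 = 0.0496
  Arrow: 0.04 × 0.06 = 0.0024
  MetroPost: 0.21 × 0.115 = 0.02415
  NorthLine: 0.11 × 0.055 = 0.00605
  Orbit: 0.54 × 0.156 = 0.08424
Normalizing constant = 0.16644.
P(QuickShip | misrouted) = 0.0496/0.16644 ≈ 0.2980
P(Arrow | misrouted) = 0.0024/0.16644 ≈ 0.0144
P(MetroPost | misrouted) = 0.02415/0.16644 ≈ 0.1451
P(NorthLine | misrouted) = 0.00605/0.16644 ≈ 0.0363
P(Orbit | misrouted) = 0.08424/0.16644 ≈ 0.5061

QuickShip 0.2980, Arrow 0.0144, MetroPost 0.1451, NorthLine 0.0363, Orbit 0.5061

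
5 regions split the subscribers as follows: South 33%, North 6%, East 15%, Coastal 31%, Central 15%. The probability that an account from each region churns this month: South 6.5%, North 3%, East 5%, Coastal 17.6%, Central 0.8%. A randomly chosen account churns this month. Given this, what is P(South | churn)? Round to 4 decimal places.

Unnormalized posteriors (prior × likelihood):
  South: 0.33 × 0.065 = 0.02145
  North: 0.06 × 0.03 = 0.0018
  East: 0.15 × 0.05 = 0.0075
  Coastal: 0.31 × 0.176 = 0.05456
  Central: 0.15 × 0.008 = 0.0012
Total = 0.08651.
P(South | evidence) = 0.02145 / 0.08651 ≈ 0.2479.

0.2479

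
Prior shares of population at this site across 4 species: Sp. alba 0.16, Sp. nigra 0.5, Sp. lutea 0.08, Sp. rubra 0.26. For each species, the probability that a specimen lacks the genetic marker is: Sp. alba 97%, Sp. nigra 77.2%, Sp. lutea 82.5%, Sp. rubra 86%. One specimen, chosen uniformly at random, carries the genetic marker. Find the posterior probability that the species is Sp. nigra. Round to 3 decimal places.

0.674

Taking complements, P(marker | each) = Sp. alba 0.03, Sp. nigra 0.228, Sp. lutea 0.175, Sp. rubra 0.14.
Unnormalized posteriors (prior × likelihood):
  Sp. alba: 0.16 × 0.03 = 0.0048
  Sp. nigra: 0.5 × 0.228 = 0.114
  Sp. lutea: 0.08 × 0.175 = 0.014
  Sp. rubra: 0.26 × 0.14 = 0.0364
Total = 0.1692.
P(Sp. nigra | evidence) = 0.114 / 0.1692 ≈ 0.674.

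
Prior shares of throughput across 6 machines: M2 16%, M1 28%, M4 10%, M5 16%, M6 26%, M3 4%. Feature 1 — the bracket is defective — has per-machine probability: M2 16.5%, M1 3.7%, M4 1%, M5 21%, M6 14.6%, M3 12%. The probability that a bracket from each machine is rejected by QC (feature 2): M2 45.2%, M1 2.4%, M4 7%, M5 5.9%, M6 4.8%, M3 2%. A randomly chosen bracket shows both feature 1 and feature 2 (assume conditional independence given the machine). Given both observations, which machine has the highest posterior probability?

Unnormalized posteriors (prior × likelihood):
  M2: 0.16 × 0.165 × 0.452 = 0.0119328
  M1: 0.28 × 0.037 × 0.024 = 0.00024864
  M4: 0.1 × 0.01 × 0.07 = 0.00007
  M5: 0.16 × 0.21 × 0.059 = 0.0019824
  M6: 0.26 × 0.146 × 0.048 = 0.00182208
  M3: 0.04 × 0.12 × 0.02 = 0.000096
Total = 0.01615192.
Largest term belongs to M2, so M2 is most probable.

M2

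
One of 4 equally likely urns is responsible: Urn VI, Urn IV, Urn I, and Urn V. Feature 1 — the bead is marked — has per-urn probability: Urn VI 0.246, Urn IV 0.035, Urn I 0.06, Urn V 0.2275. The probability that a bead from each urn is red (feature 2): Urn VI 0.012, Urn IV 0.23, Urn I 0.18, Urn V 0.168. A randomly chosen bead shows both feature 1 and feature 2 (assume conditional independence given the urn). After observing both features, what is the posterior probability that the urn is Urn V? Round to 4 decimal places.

With a uniform prior (1/4 each), posterior ∝ likelihood:
  Urn VI: 0.246 × 0.012 = 0.002952
  Urn IV: 0.035 × 0.23 = 0.00805
  Urn I: 0.06 × 0.18 = 0.0108
  Urn V: 0.2275 × 0.168 = 0.03822
Total = 0.060022.
P(Urn V | evidence) = 0.03822 / 0.060022 ≈ 0.6368.

0.6368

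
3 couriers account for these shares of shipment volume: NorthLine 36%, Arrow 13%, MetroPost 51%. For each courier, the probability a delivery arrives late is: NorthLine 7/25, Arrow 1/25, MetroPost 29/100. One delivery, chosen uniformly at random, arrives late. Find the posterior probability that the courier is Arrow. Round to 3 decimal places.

By Bayes' rule, posterior ∝ prior × likelihood:
  NorthLine: 0.36 × 0.28 = 0.1008
  Arrow: 0.13 × 0.04 = 0.0052
  MetroPost: 0.51 × 0.29 = 0.1479
Normalizing constant = 0.2539.
P(Arrow | evidence) = 0.0052 / 0.2539 ≈ 0.020.

0.020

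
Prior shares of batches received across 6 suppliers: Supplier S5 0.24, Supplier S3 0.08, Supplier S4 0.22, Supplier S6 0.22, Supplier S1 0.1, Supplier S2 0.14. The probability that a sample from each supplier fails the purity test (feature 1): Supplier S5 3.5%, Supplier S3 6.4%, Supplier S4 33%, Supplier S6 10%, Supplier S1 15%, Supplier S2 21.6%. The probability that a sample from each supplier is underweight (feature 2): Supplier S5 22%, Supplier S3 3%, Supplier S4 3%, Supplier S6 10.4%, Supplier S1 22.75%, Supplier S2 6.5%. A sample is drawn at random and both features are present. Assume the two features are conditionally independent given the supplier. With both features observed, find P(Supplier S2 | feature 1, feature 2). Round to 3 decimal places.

0.166

Compute prior × likelihood for every hypothesis:
  Supplier S5: 0.24 × 0.035 × 0.22 = 0.001848
  Supplier S3: 0.08 × 0.064 × 0.03 = 0.0001536
  Supplier S4: 0.22 × 0.33 × 0.03 = 0.002178
  Supplier S6: 0.22 × 0.1 × 0.104 = 0.002288
  Supplier S1: 0.1 × 0.15 × 0.2275 = 0.0034125
  Supplier S2: 0.14 × 0.216 × 0.065 = 0.0019656
Sum = 0.0118457.
P(Supplier S2 | evidence) = 0.0019656 / 0.0118457 ≈ 0.166.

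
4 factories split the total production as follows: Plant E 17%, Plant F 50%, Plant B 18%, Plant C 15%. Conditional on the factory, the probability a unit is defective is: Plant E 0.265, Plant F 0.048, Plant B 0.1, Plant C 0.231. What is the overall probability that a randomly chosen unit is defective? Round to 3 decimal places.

Compute prior × likelihood for every hypothesis:
  Plant E: 0.17 × 0.265 = 0.04505
  Plant F: 0.5 × 0.048 = 0.024
  Plant B: 0.18 × 0.1 = 0.018
  Plant C: 0.15 × 0.231 = 0.03465
P(defective) = 0.04505 + 0.024 + 0.018 + 0.03465 = 0.1217 → 0.122.

0.122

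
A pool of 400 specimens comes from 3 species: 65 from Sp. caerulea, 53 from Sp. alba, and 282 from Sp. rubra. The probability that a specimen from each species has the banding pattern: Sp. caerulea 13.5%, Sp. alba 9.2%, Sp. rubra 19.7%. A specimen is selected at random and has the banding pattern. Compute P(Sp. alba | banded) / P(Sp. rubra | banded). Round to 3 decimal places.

0.088

Unnormalized posteriors (prior × likelihood):
  Sp. caerulea: 0.1625 × 0.135 = 0.0219375
  Sp. alba: 0.1325 × 0.092 = 0.01219
  Sp. rubra: 0.705 × 0.197 = 0.138885
Total = 0.1730125.
The ratio is 0.01219 / 0.138885 (the normalizer cancels) = 0.088.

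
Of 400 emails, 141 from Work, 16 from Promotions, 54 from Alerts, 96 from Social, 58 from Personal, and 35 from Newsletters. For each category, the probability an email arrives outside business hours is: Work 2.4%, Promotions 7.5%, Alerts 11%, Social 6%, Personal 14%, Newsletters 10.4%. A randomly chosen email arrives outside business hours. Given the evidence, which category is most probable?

Compute prior × likelihood for every hypothesis:
  Work: 0.3525 × 0.024 = 0.00846
  Promotions: 0.04 × 0.075 = 0.003
  Alerts: 0.135 × 0.11 = 0.01485
  Social: 0.24 × 0.06 = 0.0144
  Personal: 0.145 × 0.14 = 0.0203
  Newsletters: 0.0875 × 0.104 = 0.0091
Normalizing constant = 0.07011.
Largest term belongs to Personal, so Personal is most probable.

Personal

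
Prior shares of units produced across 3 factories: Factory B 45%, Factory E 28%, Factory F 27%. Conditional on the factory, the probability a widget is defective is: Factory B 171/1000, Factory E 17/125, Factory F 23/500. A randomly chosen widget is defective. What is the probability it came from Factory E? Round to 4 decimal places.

Prior × likelihood for each hypothesis:
  Factory B: 0.45 × 0.171 = 0.07695
  Factory E: 0.28 × 0.136 = 0.03808
  Factory F: 0.27 × 0.046 = 0.01242
Sum = 0.12745.
P(Factory E | evidence) = 0.03808 / 0.12745 ≈ 0.2988.

0.2988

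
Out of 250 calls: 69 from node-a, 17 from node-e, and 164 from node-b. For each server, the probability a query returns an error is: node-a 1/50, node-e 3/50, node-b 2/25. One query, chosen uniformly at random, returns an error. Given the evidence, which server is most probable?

Prior × likelihood for each hypothesis:
  node-a: 0.276 × 0.02 = 0.00552
  node-e: 0.068 × 0.06 = 0.00408
  node-b: 0.656 × 0.08 = 0.05248
Total = 0.06208.
Largest term belongs to node-b, so node-b is most probable.

node-b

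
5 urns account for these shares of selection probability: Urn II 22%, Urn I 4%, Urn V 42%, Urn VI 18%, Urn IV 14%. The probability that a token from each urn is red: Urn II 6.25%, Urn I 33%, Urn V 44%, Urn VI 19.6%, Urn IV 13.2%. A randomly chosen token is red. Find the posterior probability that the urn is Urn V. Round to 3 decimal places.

0.696

Unnormalized posteriors (prior × likelihood):
  Urn II: 0.22 × 0.0625 = 0.01375
  Urn I: 0.04 × 0.33 = 0.0132
  Urn V: 0.42 × 0.44 = 0.1848
  Urn VI: 0.18 × 0.196 = 0.03528
  Urn IV: 0.14 × 0.132 = 0.01848
Sum = 0.26551.
P(Urn V | evidence) = 0.1848 / 0.26551 ≈ 0.696.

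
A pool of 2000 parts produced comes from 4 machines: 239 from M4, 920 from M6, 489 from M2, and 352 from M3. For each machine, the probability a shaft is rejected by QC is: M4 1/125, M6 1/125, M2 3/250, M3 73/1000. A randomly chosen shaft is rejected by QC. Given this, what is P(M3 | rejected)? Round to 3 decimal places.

0.629

By Bayes' rule, posterior ∝ prior × likelihood:
  M4: 0.1195 × 0.008 = 0.000956
  M6: 0.46 × 0.008 = 0.00368
  M2: 0.2445 × 0.012 = 0.002934
  M3: 0.176 × 0.073 = 0.012848
Total = 0.020418.
P(M3 | evidence) = 0.012848 / 0.020418 ≈ 0.629.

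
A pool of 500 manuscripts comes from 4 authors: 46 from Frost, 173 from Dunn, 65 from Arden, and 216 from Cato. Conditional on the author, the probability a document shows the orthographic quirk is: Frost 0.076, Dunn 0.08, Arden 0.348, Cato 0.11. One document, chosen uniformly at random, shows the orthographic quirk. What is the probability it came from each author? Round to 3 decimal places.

Frost 0.055, Dunn 0.217, Arden 0.355, Cato 0.373

Unnormalized posteriors (prior × likelihood):
  Frost: 0.092 × 0.076 = 0.006992
  Dunn: 0.346 × 0.08 = 0.02768
  Arden: 0.13 × 0.348 = 0.04524
  Cato: 0.432 × 0.11 = 0.04752
Sum = 0.127432.
P(Frost | quirk) = 0.006992/0.127432 ≈ 0.055
P(Dunn | quirk) = 0.02768/0.127432 ≈ 0.217
P(Arden | quirk) = 0.04524/0.127432 ≈ 0.355
P(Cato | quirk) = 0.04752/0.127432 ≈ 0.373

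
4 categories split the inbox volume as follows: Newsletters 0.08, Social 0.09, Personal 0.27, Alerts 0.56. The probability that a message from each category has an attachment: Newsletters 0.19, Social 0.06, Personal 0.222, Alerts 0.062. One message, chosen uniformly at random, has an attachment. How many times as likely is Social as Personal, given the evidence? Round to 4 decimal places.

0.0901

By Bayes' rule, posterior ∝ prior × likelihood:
  Newsletters: 0.08 × 0.19 = 0.0152
  Social: 0.09 × 0.06 = 0.0054
  Personal: 0.27 × 0.222 = 0.05994
  Alerts: 0.56 × 0.062 = 0.03472
Total = 0.11526.
The ratio is 0.0054 / 0.05994 (the normalizer cancels) = 0.0901.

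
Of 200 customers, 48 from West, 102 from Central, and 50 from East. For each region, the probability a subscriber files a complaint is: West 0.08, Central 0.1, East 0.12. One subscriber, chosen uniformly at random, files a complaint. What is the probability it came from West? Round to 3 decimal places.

Unnormalized posteriors (prior × likelihood):
  West: 0.24 × 0.08 = 0.0192
  Central: 0.51 × 0.1 = 0.051
  East: 0.25 × 0.12 = 0.03
Normalizing constant = 0.1002.
P(West | evidence) = 0.0192 / 0.1002 ≈ 0.192.

0.192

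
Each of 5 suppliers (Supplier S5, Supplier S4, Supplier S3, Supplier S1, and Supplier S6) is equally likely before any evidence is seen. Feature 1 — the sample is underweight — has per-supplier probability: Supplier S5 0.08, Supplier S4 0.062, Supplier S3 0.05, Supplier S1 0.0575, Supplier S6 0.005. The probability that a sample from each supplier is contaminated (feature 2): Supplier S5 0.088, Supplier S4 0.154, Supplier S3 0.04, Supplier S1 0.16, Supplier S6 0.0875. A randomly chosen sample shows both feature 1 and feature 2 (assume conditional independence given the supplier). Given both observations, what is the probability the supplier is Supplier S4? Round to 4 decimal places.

0.3383

Since the prior is uniform, the posterior is proportional to the likelihood:
  Supplier S5: 0.08 × 0.088 = 0.00704
  Supplier S4: 0.062 × 0.154 = 0.009548
  Supplier S3: 0.05 × 0.04 = 0.002
  Supplier S1: 0.0575 × 0.16 = 0.0092
  Supplier S6: 0.005 × 0.0875 = 0.0004375
Sum = 0.0282255.
P(Supplier S4 | evidence) = 0.009548 / 0.0282255 ≈ 0.3383.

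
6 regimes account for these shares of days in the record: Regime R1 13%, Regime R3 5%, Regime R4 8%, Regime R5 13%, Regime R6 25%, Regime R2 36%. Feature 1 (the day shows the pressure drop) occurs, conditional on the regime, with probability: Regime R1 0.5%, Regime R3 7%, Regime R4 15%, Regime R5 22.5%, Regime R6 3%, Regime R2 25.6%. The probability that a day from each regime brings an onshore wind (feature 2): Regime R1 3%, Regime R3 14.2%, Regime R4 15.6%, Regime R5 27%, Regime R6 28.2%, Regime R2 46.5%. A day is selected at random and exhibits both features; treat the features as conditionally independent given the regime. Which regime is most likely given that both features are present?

Prior × likelihood for each hypothesis:
  Regime R1: 0.13 × 0.005 × 0.03 = 0.0000195
  Regime R3: 0.05 × 0.07 × 0.142 = 0.000497
  Regime R4: 0.08 × 0.15 × 0.156 = 0.001872
  Regime R5: 0.13 × 0.225 × 0.27 = 0.0078975
  Regime R6: 0.25 × 0.03 × 0.282 = 0.002115
  Regime R2: 0.36 × 0.256 × 0.465 = 0.0428544
Sum = 0.0552554.
Largest term belongs to Regime R2, so Regime R2 is most probable.

Regime R2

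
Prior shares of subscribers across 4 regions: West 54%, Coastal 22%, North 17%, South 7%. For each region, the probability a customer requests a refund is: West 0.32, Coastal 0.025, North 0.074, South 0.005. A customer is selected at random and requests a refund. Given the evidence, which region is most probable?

Compute prior × likelihood for every hypothesis:
  West: 0.54 × 0.32 = 0.1728
  Coastal: 0.22 × 0.025 = 0.0055
  North: 0.17 × 0.074 = 0.01258
  South: 0.07 × 0.005 = 0.00035
Normalizing constant = 0.19123.
Largest term belongs to West, so West is most probable.

West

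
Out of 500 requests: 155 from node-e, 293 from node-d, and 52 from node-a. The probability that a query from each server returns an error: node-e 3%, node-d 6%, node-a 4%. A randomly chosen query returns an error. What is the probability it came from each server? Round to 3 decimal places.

node-e 0.191, node-d 0.723, node-a 0.086

Compute prior × likelihood for every hypothesis:
  node-e: 0.31 × 0.03 = 0.0093
  node-d: 0.586 × 0.06 = 0.03516
  node-a: 0.104 × 0.04 = 0.00416
Total = 0.04862.
P(node-e | error) = 0.0093/0.04862 ≈ 0.191
P(node-d | error) = 0.03516/0.04862 ≈ 0.723
P(node-a | error) = 0.00416/0.04862 ≈ 0.086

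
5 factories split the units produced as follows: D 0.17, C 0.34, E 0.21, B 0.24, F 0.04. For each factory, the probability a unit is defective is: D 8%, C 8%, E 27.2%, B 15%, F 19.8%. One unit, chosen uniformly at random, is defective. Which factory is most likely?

By Bayes' rule, posterior ∝ prior × likelihood:
  D: 0.17 × 0.08 = 0.0136
  C: 0.34 × 0.08 = 0.0272
  E: 0.21 × 0.272 = 0.05712
  B: 0.24 × 0.15 = 0.036
  F: 0.04 × 0.198 = 0.00792
Normalizing constant = 0.14184.
Largest term belongs to E, so E is most probable.

E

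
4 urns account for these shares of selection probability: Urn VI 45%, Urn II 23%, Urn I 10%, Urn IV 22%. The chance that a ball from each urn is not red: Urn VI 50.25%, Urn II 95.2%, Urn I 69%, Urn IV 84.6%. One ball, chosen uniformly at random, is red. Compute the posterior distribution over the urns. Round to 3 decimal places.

Taking complements, P(red | each) = Urn VI 0.4975, Urn II 0.048, Urn I 0.31, Urn IV 0.154.
Unnormalized posteriors (prior × likelihood):
  Urn VI: 0.45 × 0.4975 = 0.223875
  Urn II: 0.23 × 0.048 = 0.01104
  Urn I: 0.1 × 0.31 = 0.031
  Urn IV: 0.22 × 0.154 = 0.03388
Sum = 0.299795.
P(Urn VI | red) = 0.223875/0.299795 ≈ 0.747
P(Urn II | red) = 0.01104/0.299795 ≈ 0.037
P(Urn I | red) = 0.031/0.299795 ≈ 0.103
P(Urn IV | red) = 0.03388/0.299795 ≈ 0.113
(Check: 0.747+0.037+0.103+0.113 = 1.000.)

Urn VI 0.747, Urn II 0.037, Urn I 0.103, Urn IV 0.113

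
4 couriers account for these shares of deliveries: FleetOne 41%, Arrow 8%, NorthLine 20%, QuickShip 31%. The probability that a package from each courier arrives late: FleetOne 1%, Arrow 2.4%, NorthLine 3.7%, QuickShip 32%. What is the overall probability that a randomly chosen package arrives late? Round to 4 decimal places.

0.1126

Prior × likelihood for each hypothesis:
  FleetOne: 0.41 × 0.01 = 0.0041
  Arrow: 0.08 × 0.024 = 0.00192
  NorthLine: 0.2 × 0.037 = 0.0074
  QuickShip: 0.31 × 0.32 = 0.0992
P(late) = 0.0041 + 0.00192 + 0.0074 + 0.0992 = 0.11262 → 0.1126.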